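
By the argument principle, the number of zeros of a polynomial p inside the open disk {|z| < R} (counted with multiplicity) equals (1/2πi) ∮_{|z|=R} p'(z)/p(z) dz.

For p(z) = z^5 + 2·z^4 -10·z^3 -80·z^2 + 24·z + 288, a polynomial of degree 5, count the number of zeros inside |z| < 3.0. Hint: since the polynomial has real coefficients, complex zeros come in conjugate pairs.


The zeros of p are: 2, -2, 4, (-3 + 3i), (-3 - 3i).
Their magnitudes are: 2, 2, 4, 4.243, 4.243.
Zeros with |z| < R = 3.0: 2, -2.
Count = 2.
By the argument principle, (1/2πi) ∮_{|z|=R} p'(z)/p(z) dz equals exactly this count.

Number of zeros inside |z| < 3.0: 2.


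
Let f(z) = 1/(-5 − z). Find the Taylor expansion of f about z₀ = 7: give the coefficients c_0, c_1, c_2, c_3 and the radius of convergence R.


Let w = z − z₀, so z = z₀ + w.
Then -5 − z = -5 − (z₀ + w) = (-5 − z₀) − w = -12 − w.
f(z) = 1/(-12 − w) = (1/(-12)) · 1/(1 − w/(-12)) = Σ_{n≥0} w^n / (-12)^(n+1).
So c_n = 1/(-12)^(n+1):
  c_0 = 1/(-12)^1 = -1/12.
  c_1 = 1/(-12)^2 = 1/144.
  c_2 = 1/(-12)^3 = -1/1728.
  c_3 = 1/(-12)^4 = 1/20736.
The series is valid for |w/d| < 1, i.e. |z − z₀| < |d|.
Radius of convergence: R = |-5 − z₀| = |-12| = 12 (distance from z₀ to the singularity z = -5).

c_0 = -1/12, c_1 = 1/144, c_2 = -1/1728, c_3 = 1/20736; R = 12.


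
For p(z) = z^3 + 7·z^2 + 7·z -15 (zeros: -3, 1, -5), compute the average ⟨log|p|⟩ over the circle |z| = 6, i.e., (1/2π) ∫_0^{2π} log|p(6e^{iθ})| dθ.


Zeros: -5, -3, 1; r = 6.
Inside |z| < r: -5, -3, 1. Outside (|z| ≥ r): ∅.
p(0) = -15, so log|p(0)| = log(15) = 2.7081.
Apply Jensen: I(r) = log|p(0)| + Σ_k log(r/|z_k|), summed over zeros inside |z| < r.
  log(r/|z_k|) for z_k = -3: log(6/3) = 0.6931
  log(r/|z_k|) for z_k = 1: log(6/1) = 1.7918
  log(r/|z_k|) for z_k = -5: log(6/5) = 0.1823
Sum over inside zeros: 2.6672.
I(r) = log|p(0)| + (inside sum) = 2.7081 + 2.6672 = 5.3753.
Closed form (all zeros inside, monic): I(r) = n·log(r) = 3·log(6) = 5.3753. ✓

I(r) ≈ 5.3753.


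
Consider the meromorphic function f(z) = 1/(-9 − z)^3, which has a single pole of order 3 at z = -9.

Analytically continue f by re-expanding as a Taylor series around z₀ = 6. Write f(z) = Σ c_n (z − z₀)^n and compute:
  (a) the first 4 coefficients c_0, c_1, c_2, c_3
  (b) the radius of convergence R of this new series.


Let w = z − z₀, so z = z₀ + w.
Then -9 − z = -9 − (z₀ + w) = (-9 − z₀) − w = -15 − w.
f(z) = 1/(-15 − w)^3 = (1/(-15)^3) · (1 − w/(-15))^{−3}.
By the binomial series (1−u)^{−3} = Σ_{n≥0} C(n+2, 2) u^n for |u|<1, with u = w/(-15):
  c_n = C(n+2, 2) / (-15)^(n+3).
  c_0 = 1/(-15)^3 = -1/3375.
  c_1 = 3/(-15)^4 = 1/16875.
  c_2 = 6/(-15)^5 = -2/253125.
  c_3 = 10/(-15)^6 = 2/2278125.
The series is valid for |w/d| < 1, i.e. |z − z₀| < |d|.
Radius of convergence: R = |-9 − z₀| = |-15| = 15 (distance from z₀ to the singularity z = -9).

c_0 = -1/3375, c_1 = 1/16875, c_2 = -2/253125, c_3 = 2/2278125; R = 15.


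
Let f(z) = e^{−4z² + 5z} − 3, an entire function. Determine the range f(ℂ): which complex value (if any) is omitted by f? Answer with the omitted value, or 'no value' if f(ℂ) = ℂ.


Little Picard bounds the complement of f(ℂ) to at most one point.
The exponent g(z) = −4z² + 5z is a nonconstant polynomial, hence surjective onto ℂ. So e^{g(z)} takes every value in {e^w : w ∈ ℂ} = ℂ ∖ {0}. Adding -3 shifts the range to ℂ ∖ {-3}. f omits exactly -3.

Omitted value: -3.


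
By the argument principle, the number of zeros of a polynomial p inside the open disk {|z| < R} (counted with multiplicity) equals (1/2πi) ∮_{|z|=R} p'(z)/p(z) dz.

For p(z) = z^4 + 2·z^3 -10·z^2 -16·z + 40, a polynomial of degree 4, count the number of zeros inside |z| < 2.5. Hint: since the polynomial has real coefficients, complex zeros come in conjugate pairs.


The zeros of p are: 2, (-3 + 1i), (-3 - 1i), 2.
Their magnitudes are: 2, 3.162, 3.162, 2.
Zeros with |z| < R = 2.5: 2, 2.
Count = 2.
By the argument principle, (1/2πi) ∮_{|z|=R} p'(z)/p(z) dz equals exactly this count.

Number of zeros inside |z| < 2.5: 2.


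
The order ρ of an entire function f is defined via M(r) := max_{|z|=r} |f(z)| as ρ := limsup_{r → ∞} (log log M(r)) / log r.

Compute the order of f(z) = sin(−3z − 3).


sin(w) is a linear combination of e^{iw} and e^{−iw} (or e^w, e^{−w} in the hyperbolic case), so |sin(w)| ≤ e^{|w|}. With w = −3z − 3, |w| ≤ 3|z| + 3 = 3r + 3 on |z| = r, giving M(r) ≤ e^{3r + 3}, so ρ ≤ 1. On a suitable ray (z = it for sin/cos; z = t for sinh/cosh, t real → ∞), |sin(−3z − 3)| grows like e^{3|t|}/2, so ρ ≥ 1. Hence ρ = 1.
Therefore ρ = 1.

Order ρ = 1.


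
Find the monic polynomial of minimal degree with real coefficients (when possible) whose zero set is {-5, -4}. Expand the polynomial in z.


The polynomial is p(z) = ∏_{α ∈ S} (z − α), where S = {-5, -4}.
Expanding the product yields: p(z) = z^2 + 9·z + 20.
The resulting polynomial has degree 2 and real coefficients as required.

p(z) = z^2 + 9·z + 20.


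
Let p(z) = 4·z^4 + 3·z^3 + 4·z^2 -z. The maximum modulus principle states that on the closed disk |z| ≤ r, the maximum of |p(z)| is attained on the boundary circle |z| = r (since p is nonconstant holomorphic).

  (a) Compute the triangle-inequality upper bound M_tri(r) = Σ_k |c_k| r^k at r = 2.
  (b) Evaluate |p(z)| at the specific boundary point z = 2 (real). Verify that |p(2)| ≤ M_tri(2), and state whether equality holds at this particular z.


Coefficients: c_0 = 0, c_1 = -1, c_2 = 4, c_3 = 3, c_4 = 4. Radius r = 2.
Part (a). Triangle bound: M_tri(r) = Σ_k |c_k| r^k
  = |0|·2^0 + |-1|·2^1 + |4|·2^2 + |3|·2^3 + |4|·2^4
  = 0 + 2 + 16 + 24 + 64 = 106.
This bounds M(r) := max_{|z|=r} |p(z)| from above; equality holds iff all terms c_k z^k can be made to align in phase at a single z on |z|=r.
Part (b). At z = 2 (real, on the circle |z| = r):
  p(2) = (0)·2^0 + (-1)·2^1 + (4)·2^2 + (3)·2^3 + (4)·2^4 = 102.
  |p(2)| = 102.
Check: |p(2)| = 102 ≤ 106 = M_tri(2). ✓ Equality does not hold at z = 2 (the coefficients have mixed signs, so the terms do not all align in phase there).

M_tri(2) = 106; |p(2)| = 102; equality at z=2: no.


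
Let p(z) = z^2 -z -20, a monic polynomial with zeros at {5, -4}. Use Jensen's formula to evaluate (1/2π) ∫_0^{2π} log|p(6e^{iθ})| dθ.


Zeros: -4, 5; r = 6.
Inside |z| < r: -4, 5. Outside (|z| ≥ r): ∅.
p(0) = -20, so log|p(0)| = log(20) = 2.9957.
Apply Jensen: I(r) = log|p(0)| + Σ_k log(r/|z_k|), summed over zeros inside |z| < r.
  log(r/|z_k|) for z_k = 5: log(6/5) = 0.1823
  log(r/|z_k|) for z_k = -4: log(6/4) = 0.4055
Sum over inside zeros: 0.5878.
I(r) = log|p(0)| + (inside sum) = 2.9957 + 0.5878 = 3.5835.
Closed form (all zeros inside, monic): I(r) = n·log(r) = 2·log(6) = 3.5835. ✓

I(r) ≈ 3.5835.


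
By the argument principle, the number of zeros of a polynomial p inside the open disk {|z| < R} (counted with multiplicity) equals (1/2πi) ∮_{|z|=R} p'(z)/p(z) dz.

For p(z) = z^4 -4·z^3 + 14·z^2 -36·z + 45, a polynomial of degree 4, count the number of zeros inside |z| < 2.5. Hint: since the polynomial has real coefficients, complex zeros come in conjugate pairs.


The zeros of p are: (2 + 1i), (2 - 1i), (0 + 3i), (0 - 3i).
Their magnitudes are: 2.236, 2.236, 3, 3.
Zeros with |z| < R = 2.5: (2 + 1i), (2 - 1i).
Count = 2.
By the argument principle, (1/2πi) ∮_{|z|=R} p'(z)/p(z) dz equals exactly this count.

Number of zeros inside |z| < 2.5: 2.


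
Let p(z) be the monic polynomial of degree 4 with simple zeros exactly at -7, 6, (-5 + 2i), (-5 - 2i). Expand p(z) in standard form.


The polynomial is p(z) = ∏_{α ∈ S} (z − α), where S = {-7, 6, (-5 + 2i), (-5 - 2i)}.
Expanding the product yields: p(z) = z^4 + 11·z^3 -3·z^2 -391·z -1218.
Note conjugate pairs combine to real quadratics: (z − (-5+2i))(z − (-5−2i)) = z² + 10z + 29.
The resulting polynomial has degree 4 and real coefficients as required.

p(z) = z^4 + 11·z^3 -3·z^2 -391·z -1218.


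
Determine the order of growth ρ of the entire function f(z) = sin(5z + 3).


sin(w) is a linear combination of e^{iw} and e^{−iw} (or e^w, e^{−w} in the hyperbolic case), so |sin(w)| ≤ e^{|w|}. With w = 5z + 3, |w| ≤ 5|z| + 3 = 5r + 3 on |z| = r, giving M(r) ≤ e^{5r + 3}, so ρ ≤ 1. On a suitable ray (z = it for sin/cos; z = t for sinh/cosh, t real → ∞), |sin(5z + 3)| grows like e^{5|t|}/2, so ρ ≥ 1. Hence ρ = 1.
Therefore ρ = 1.

Order ρ = 1.


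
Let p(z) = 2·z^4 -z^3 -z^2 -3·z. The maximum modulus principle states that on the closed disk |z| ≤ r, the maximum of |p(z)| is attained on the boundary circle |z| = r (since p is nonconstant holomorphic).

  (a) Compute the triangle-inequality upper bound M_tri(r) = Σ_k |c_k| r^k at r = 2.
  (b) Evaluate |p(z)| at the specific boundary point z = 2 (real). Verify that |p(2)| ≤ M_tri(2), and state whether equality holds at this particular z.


Coefficients: c_0 = 0, c_1 = -3, c_2 = -1, c_3 = -1, c_4 = 2. Radius r = 2.
Part (a). Triangle bound: M_tri(r) = Σ_k |c_k| r^k
  = |0|·2^0 + |-3|·2^1 + |-1|·2^2 + |-1|·2^3 + |2|·2^4
  = 0 + 6 + 4 + 8 + 32 = 50.
This bounds M(r) := max_{|z|=r} |p(z)| from above; equality holds iff all terms c_k z^k can be made to align in phase at a single z on |z|=r.
Part (b). At z = 2 (real, on the circle |z| = r):
  p(2) = (0)·2^0 + (-3)·2^1 + (-1)·2^2 + (-1)·2^3 + (2)·2^4 = 14.
  |p(2)| = 14.
Check: |p(2)| = 14 ≤ 50 = M_tri(2). ✓ Equality does not hold at z = 2 (the coefficients have mixed signs, so the terms do not all align in phase there).

M_tri(2) = 50; |p(2)| = 14; equality at z=2: no.


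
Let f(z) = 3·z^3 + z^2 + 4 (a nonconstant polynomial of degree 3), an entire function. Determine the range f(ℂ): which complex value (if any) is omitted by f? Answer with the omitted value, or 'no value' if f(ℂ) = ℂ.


Little Picard bounds the complement of f(ℂ) to at most one point.
For every w ∈ ℂ, the equation p(z) − w = 0 is a nonconstant polynomial in z and hence has at least one root by the fundamental theorem of algebra. So p is surjective onto ℂ, omitting no value.

Omitted value: no value.


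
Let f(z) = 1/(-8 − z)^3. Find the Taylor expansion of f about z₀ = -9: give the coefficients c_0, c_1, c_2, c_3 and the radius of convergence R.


Let w = z − z₀, so z = z₀ + w.
Then -8 − z = -8 − (z₀ + w) = (-8 − z₀) − w = 1 − w.
f(z) = 1/(1 − w)^3 = (1/(1)^3) · (1 − w/(1))^{−3}.
By the binomial series (1−u)^{−3} = Σ_{n≥0} C(n+2, 2) u^n for |u|<1, with u = w/(1):
  c_n = C(n+2, 2) / (1)^(n+3).
  c_0 = 1/(1)^3 = 1.
  c_1 = 3/(1)^4 = 3.
  c_2 = 6/(1)^5 = 6.
  c_3 = 10/(1)^6 = 10.
The series is valid for |w/d| < 1, i.e. |z − z₀| < |d|.
Radius of convergence: R = |-8 − z₀| = |1| = 1 (distance from z₀ to the singularity z = -8).

c_0 = 1, c_1 = 3, c_2 = 6, c_3 = 10; R = 1.


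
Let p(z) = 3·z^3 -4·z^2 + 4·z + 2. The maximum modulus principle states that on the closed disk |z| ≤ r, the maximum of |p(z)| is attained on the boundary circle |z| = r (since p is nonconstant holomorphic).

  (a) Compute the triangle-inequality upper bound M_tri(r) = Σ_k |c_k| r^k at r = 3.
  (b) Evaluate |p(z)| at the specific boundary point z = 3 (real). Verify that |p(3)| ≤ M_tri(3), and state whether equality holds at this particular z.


Coefficients: c_0 = 2, c_1 = 4, c_2 = -4, c_3 = 3. Radius r = 3.
Part (a). Triangle bound: M_tri(r) = Σ_k |c_k| r^k
  = |2|·3^0 + |4|·3^1 + |-4|·3^2 + |3|·3^3
  = 2 + 12 + 36 + 81 = 131.
This bounds M(r) := max_{|z|=r} |p(z)| from above; equality holds iff all terms c_k z^k can be made to align in phase at a single z on |z|=r.
Part (b). At z = 3 (real, on the circle |z| = r):
  p(3) = (2)·3^0 + (4)·3^1 + (-4)·3^2 + (3)·3^3 = 59.
  |p(3)| = 59.
Check: |p(3)| = 59 ≤ 131 = M_tri(3). ✓ Equality does not hold at z = 3 (the coefficients have mixed signs, so the terms do not all align in phase there).

M_tri(3) = 131; |p(3)| = 59; equality at z=3: no.


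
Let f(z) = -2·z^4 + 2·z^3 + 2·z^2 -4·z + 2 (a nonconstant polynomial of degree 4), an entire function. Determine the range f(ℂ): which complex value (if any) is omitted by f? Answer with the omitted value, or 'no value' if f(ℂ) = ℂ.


Little Picard bounds the complement of f(ℂ) to at most one point.
For every w ∈ ℂ, the equation p(z) − w = 0 is a nonconstant polynomial in z and hence has at least one root by the fundamental theorem of algebra. So p is surjective onto ℂ, omitting no value.

Omitted value: no value.


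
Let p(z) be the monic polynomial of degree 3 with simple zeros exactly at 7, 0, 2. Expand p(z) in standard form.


The polynomial is p(z) = ∏_{α ∈ S} (z − α), where S = {7, 0, 2}.
Expanding the product yields: p(z) = z^3 -9·z^2 + 14·z.
The resulting polynomial has degree 3 and real coefficients as required.

p(z) = z^3 -9·z^2 + 14·z.


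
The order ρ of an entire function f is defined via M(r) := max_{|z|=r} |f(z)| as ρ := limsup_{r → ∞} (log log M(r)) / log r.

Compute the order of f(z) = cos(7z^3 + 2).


Write cos(w) = (e^{iw} ± e^{−iw})/(2 or 2i), so |cos(w)| ≤ e^{|w|}. With w = 7z^3 + 2, |w| ≤ 7r^3 + 2 on |z|=r, giving M(r) ≤ e^{7r^3 + 2} and ρ ≤ 3. For the lower bound, choose z on |z|=r with 7z^3 purely imaginary of modulus 7r^3; then |cos(7z^3 + 2)| grows like e^{7r^3}/2, so ρ ≥ 3. Hence ρ = 3.
Therefore ρ = 3.

Order ρ = 3.


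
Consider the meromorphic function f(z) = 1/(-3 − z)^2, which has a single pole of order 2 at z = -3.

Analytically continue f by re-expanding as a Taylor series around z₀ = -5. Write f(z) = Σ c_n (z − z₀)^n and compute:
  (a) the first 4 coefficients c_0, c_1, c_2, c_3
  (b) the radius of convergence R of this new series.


Let w = z − z₀, so z = z₀ + w.
Then -3 − z = -3 − (z₀ + w) = (-3 − z₀) − w = 2 − w.
f(z) = 1/(2 − w)^2 = (1/(2)^2) · (1 − w/(2))^{−2}.
By the binomial series (1−u)^{−2} = Σ_{n≥0} C(n+1, 1) u^n for |u|<1, with u = w/(2):
  c_n = C(n+1, 1) / (2)^(n+2).
  c_0 = 1/(2)^2 = 1/4.
  c_1 = 2/(2)^3 = 1/4.
  c_2 = 3/(2)^4 = 3/16.
  c_3 = 4/(2)^5 = 1/8.
The series is valid for |w/d| < 1, i.e. |z − z₀| < |d|.
Radius of convergence: R = |-3 − z₀| = |2| = 2 (distance from z₀ to the singularity z = -3).

c_0 = 1/4, c_1 = 1/4, c_2 = 3/16, c_3 = 1/8; R = 2.


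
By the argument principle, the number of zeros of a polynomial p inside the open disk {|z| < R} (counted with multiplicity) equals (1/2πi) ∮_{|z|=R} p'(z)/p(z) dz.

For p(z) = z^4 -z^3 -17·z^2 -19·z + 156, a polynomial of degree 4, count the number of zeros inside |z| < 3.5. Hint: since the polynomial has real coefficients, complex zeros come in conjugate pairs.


The zeros of p are: (-3 + 2i), (-3 - 2i), 4, 3.
Their magnitudes are: 3.606, 3.606, 4, 3.
Zeros with |z| < R = 3.5: 3.
Count = 1.
By the argument principle, (1/2πi) ∮_{|z|=R} p'(z)/p(z) dz equals exactly this count.

Number of zeros inside |z| < 3.5: 1.


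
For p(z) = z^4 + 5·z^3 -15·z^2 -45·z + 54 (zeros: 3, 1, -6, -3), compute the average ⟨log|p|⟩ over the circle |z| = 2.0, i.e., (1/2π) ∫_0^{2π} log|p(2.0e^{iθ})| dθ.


Zeros: -6, -3, 1, 3; r = 2.0.
Inside |z| < r: 1. Outside (|z| ≥ r): -6, -3, 3.
p(0) = 54, so log|p(0)| = log(54) = 3.9890.
Apply Jensen: I(r) = log|p(0)| + Σ_k log(r/|z_k|), summed over zeros inside |z| < r.
  log(r/|z_k|) for z_k = 1: log(2.0/1) = 0.6931
  Outside zeros (-6, -3, 3) contribute nothing to the Jensen sum.
Sum over inside zeros: 0.6931.
I(r) = log|p(0)| + (inside sum) = 3.9890 + 0.6931 = 4.6821.
Note: since some zeros are outside |z| ≤ r, the simplified n·log(r) form does NOT apply — only the inside zeros contribute.

I(r) ≈ 4.6821.


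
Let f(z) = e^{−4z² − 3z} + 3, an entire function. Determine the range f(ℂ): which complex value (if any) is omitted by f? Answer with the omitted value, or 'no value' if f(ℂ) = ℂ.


Little Picard bounds the complement of f(ℂ) to at most one point.
The exponent g(z) = −4z² − 3z is a nonconstant polynomial, hence surjective onto ℂ. So e^{g(z)} takes every value in {e^w : w ∈ ℂ} = ℂ ∖ {0}. Adding 3 shifts the range to ℂ ∖ {3}. f omits exactly 3.

Omitted value: 3.


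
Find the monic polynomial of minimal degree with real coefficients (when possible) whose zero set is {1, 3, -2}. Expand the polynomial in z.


The polynomial is p(z) = ∏_{α ∈ S} (z − α), where S = {1, 3, -2}.
Expanding the product yields: p(z) = z^3 -2·z^2 -5·z + 6.
The resulting polynomial has degree 3 and real coefficients as required.

p(z) = z^3 -2·z^2 -5·z + 6.


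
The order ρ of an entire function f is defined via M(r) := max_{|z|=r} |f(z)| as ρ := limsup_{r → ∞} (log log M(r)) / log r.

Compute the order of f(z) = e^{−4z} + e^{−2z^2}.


Each summand is entire of order 1 and 2 respectively (as in the single-exponential case). The order of a sum is at most the max of the orders, so ρ ≤ 2. For the lower bound: on |z|=r choose arg z so that -2z^2 is real positive; then |e^{-2z^2}| = e^{2r^2} while |e^{-4z}| ≤ e^{4r^1} = o(e^{2r^2}). So |f| ≥ e^{2r^2}(1 − o(1)) and ρ ≥ 2. Hence ρ = max(1, 2) = 2.
Therefore ρ = 2.

Order ρ = 2.


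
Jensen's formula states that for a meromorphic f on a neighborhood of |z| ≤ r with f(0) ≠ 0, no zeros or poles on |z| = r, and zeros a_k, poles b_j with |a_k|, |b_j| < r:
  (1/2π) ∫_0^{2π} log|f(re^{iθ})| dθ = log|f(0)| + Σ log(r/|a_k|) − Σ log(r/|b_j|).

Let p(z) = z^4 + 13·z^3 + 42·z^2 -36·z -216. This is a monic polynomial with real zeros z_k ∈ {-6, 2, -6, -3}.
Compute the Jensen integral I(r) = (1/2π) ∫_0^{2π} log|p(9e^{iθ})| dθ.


Zeros: -6, -6, -3, 2; r = 9.
Inside |z| < r: -6, -6, -3, 2. Outside (|z| ≥ r): ∅.
p(0) = -216, so log|p(0)| = log(216) = 5.3753.
Apply Jensen: I(r) = log|p(0)| + Σ_k log(r/|z_k|), summed over zeros inside |z| < r.
  log(r/|z_k|) for z_k = -6: log(9/6) = 0.4055
  log(r/|z_k|) for z_k = 2: log(9/2) = 1.5041
  log(r/|z_k|) for z_k = -6: log(9/6) = 0.4055
  log(r/|z_k|) for z_k = -3: log(9/3) = 1.0986
Sum over inside zeros: 3.4136.
I(r) = log|p(0)| + (inside sum) = 5.3753 + 3.4136 = 8.7889.
Closed form (all zeros inside, monic): I(r) = n·log(r) = 4·log(9) = 8.7889. ✓

I(r) ≈ 8.7889.


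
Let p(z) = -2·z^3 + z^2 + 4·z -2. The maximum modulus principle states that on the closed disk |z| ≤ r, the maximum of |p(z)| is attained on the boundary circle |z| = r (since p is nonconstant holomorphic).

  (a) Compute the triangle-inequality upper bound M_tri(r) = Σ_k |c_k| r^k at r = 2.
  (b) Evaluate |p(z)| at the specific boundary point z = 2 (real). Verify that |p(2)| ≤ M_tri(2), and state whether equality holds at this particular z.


Coefficients: c_0 = -2, c_1 = 4, c_2 = 1, c_3 = -2. Radius r = 2.
Part (a). Triangle bound: M_tri(r) = Σ_k |c_k| r^k
  = |-2|·2^0 + |4|·2^1 + |1|·2^2 + |-2|·2^3
  = 2 + 8 + 4 + 16 = 30.
This bounds M(r) := max_{|z|=r} |p(z)| from above; equality holds iff all terms c_k z^k can be made to align in phase at a single z on |z|=r.
Part (b). At z = 2 (real, on the circle |z| = r):
  p(2) = (-2)·2^0 + (4)·2^1 + (1)·2^2 + (-2)·2^3 = -6.
  |p(2)| = 6.
Check: |p(2)| = 6 ≤ 30 = M_tri(2). ✓ Equality does not hold at z = 2 (the coefficients have mixed signs, so the terms do not all align in phase there).

M_tri(2) = 30; |p(2)| = 6; equality at z=2: no.


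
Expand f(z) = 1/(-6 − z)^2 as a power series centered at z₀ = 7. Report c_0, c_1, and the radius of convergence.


Let w = z − z₀, so z = z₀ + w.
Then -6 − z = -6 − (z₀ + w) = (-6 − z₀) − w = -13 − w.
f(z) = 1/(-13 − w)^2 = (1/(-13)^2) · (1 − w/(-13))^{−2}.
By the binomial series (1−u)^{−2} = Σ_{n≥0} C(n+1, 1) u^n for |u|<1, with u = w/(-13):
  c_n = C(n+1, 1) / (-13)^(n+2).
  c_0 = 1/(-13)^2 = 1/169.
  c_1 = 2/(-13)^3 = -2/2197.
The series is valid for |w/d| < 1, i.e. |z − z₀| < |d|.
Radius of convergence: R = |-6 − z₀| = |-13| = 13 (distance from z₀ to the singularity z = -6).

c_0 = 1/169, c_1 = -2/2197; R = 13.


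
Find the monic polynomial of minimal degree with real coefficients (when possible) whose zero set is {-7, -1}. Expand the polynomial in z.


The polynomial is p(z) = ∏_{α ∈ S} (z − α), where S = {-7, -1}.
Expanding the product yields: p(z) = z^2 + 8·z + 7.
The resulting polynomial has degree 2 and real coefficients as required.

p(z) = z^2 + 8·z + 7.


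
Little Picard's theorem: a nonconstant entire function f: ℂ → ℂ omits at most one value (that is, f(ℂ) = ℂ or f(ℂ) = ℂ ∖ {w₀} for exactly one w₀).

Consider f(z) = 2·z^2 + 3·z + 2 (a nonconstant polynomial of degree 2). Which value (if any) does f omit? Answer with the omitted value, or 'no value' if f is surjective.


Little Picard bounds the complement of f(ℂ) to at most one point.
For every w ∈ ℂ, the equation p(z) − w = 0 is a nonconstant polynomial in z and hence has at least one root by the fundamental theorem of algebra. So p is surjective onto ℂ, omitting no value.

Omitted value: no value.


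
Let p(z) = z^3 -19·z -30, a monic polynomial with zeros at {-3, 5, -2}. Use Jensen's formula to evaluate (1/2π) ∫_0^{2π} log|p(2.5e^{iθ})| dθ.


Zeros: -3, -2, 5; r = 2.5.
Inside |z| < r: -2. Outside (|z| ≥ r): -3, 5.
p(0) = -30, so log|p(0)| = log(30) = 3.4012.
Apply Jensen: I(r) = log|p(0)| + Σ_k log(r/|z_k|), summed over zeros inside |z| < r.
  log(r/|z_k|) for z_k = -2: log(2.5/2) = 0.2231
  Outside zeros (-3, 5) contribute nothing to the Jensen sum.
Sum over inside zeros: 0.2231.
I(r) = log|p(0)| + (inside sum) = 3.4012 + 0.2231 = 3.6243.
Note: since some zeros are outside |z| ≤ r, the simplified n·log(r) form does NOT apply — only the inside zeros contribute.

I(r) ≈ 3.6243.


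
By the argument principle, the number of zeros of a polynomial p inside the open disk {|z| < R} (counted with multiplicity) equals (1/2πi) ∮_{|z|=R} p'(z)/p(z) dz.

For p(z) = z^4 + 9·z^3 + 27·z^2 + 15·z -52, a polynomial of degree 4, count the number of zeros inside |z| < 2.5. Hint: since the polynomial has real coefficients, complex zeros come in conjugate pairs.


The zeros of p are: (-3 + 2i), (-3 - 2i), 1, -4.
Their magnitudes are: 3.606, 3.606, 1, 4.
Zeros with |z| < R = 2.5: 1.
Count = 1.
By the argument principle, (1/2πi) ∮_{|z|=R} p'(z)/p(z) dz equals exactly this count.

Number of zeros inside |z| < 2.5: 1.


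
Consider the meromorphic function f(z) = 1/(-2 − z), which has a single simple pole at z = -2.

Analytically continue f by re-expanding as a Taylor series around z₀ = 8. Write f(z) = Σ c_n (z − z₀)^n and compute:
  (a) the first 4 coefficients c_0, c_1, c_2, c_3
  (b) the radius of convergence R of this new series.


Let w = z − z₀, so z = z₀ + w.
Then -2 − z = -2 − (z₀ + w) = (-2 − z₀) − w = -10 − w.
f(z) = 1/(-10 − w) = (1/(-10)) · 1/(1 − w/(-10)) = Σ_{n≥0} w^n / (-10)^(n+1).
So c_n = 1/(-10)^(n+1):
  c_0 = 1/(-10)^1 = -1/10.
  c_1 = 1/(-10)^2 = 1/100.
  c_2 = 1/(-10)^3 = -1/1000.
  c_3 = 1/(-10)^4 = 1/10000.
The series is valid for |w/d| < 1, i.e. |z − z₀| < |d|.
Radius of convergence: R = |-2 − z₀| = |-10| = 10 (distance from z₀ to the singularity z = -2).

c_0 = -1/10, c_1 = 1/100, c_2 = -1/1000, c_3 = 1/10000; R = 10.


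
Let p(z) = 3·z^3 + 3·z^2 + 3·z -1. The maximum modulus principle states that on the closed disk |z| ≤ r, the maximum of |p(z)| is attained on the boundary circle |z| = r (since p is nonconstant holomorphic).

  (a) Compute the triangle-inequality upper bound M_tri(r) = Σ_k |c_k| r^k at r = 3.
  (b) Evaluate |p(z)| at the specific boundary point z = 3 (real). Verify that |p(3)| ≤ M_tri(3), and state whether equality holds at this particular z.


Coefficients: c_0 = -1, c_1 = 3, c_2 = 3, c_3 = 3. Radius r = 3.
Part (a). Triangle bound: M_tri(r) = Σ_k |c_k| r^k
  = |-1|·3^0 + |3|·3^1 + |3|·3^2 + |3|·3^3
  = 1 + 9 + 27 + 81 = 118.
This bounds M(r) := max_{|z|=r} |p(z)| from above; equality holds iff all terms c_k z^k can be made to align in phase at a single z on |z|=r.
Part (b). At z = 3 (real, on the circle |z| = r):
  p(3) = (-1)·3^0 + (3)·3^1 + (3)·3^2 + (3)·3^3 = 116.
  |p(3)| = 116.
Check: |p(3)| = 116 ≤ 118 = M_tri(3). ✓ Equality does not hold at z = 3 (the coefficients have mixed signs, so the terms do not all align in phase there).

M_tri(3) = 118; |p(3)| = 116; equality at z=3: no.


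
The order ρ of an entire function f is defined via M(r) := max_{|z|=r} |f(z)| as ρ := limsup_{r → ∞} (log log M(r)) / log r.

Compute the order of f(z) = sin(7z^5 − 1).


Write sin(w) = (e^{iw} ± e^{−iw})/(2 or 2i), so |sin(w)| ≤ e^{|w|}. With w = 7z^5 − 1, |w| ≤ 7r^5 + 1 on |z|=r, giving M(r) ≤ e^{7r^5 + 1} and ρ ≤ 5. For the lower bound, choose z on |z|=r with 7z^5 purely imaginary of modulus 7r^5; then |sin(7z^5 − 1)| grows like e^{7r^5}/2, so ρ ≥ 5. Hence ρ = 5.
Therefore ρ = 5.

Order ρ = 5.


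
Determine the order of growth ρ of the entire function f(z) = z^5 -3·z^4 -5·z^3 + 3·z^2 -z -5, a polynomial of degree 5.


|f(z)| ≤ Σ|c_k|·r^k = O(r^5) as r → ∞. Polynomial growth is O(e^{r^ε}) for every ε > 0 (since r^5/e^{r^ε} → 0), so ρ ≤ ε for all ε > 0, i.e. ρ = 0. Every nonconstant polynomial has order 0.
Therefore ρ = 0.

Order ρ = 0.


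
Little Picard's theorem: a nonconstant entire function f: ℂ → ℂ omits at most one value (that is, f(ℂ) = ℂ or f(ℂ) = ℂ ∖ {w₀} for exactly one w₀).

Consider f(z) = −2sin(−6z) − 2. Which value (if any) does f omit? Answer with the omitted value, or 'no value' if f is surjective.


Little Picard bounds the complement of f(ℂ) to at most one point.
sin is entire and surjective onto ℂ: for every w ∈ ℂ, sin(ζ) = w has a solution ζ ∈ ℂ (e.g., via the complex inverse arcsin). With ζ = −6z this gives z = ζ/(-6). Then -2·sin(−6z) takes every value in -2·ℂ = ℂ, and adding -2 is a bijection of ℂ. So f is surjective and omits no value. (Note: only on the real line is sin bounded by [−1, 1].)

Omitted value: no value.


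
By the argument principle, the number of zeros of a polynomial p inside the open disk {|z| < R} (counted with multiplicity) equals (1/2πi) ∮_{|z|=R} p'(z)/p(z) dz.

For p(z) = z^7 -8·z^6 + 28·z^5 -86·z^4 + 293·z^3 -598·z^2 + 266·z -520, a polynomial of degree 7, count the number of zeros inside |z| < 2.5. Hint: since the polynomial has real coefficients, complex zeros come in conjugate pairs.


The zeros of p are: 4, (0 + 1i), (0 - 1i), (-1 + 3i), (-1 - 3i), (3 + 2i), (3 - 2i).
Their magnitudes are: 4, 1, 1, 3.162, 3.162, 3.606, 3.606.
Zeros with |z| < R = 2.5: (0 + 1i), (0 - 1i).
Count = 2.
By the argument principle, (1/2πi) ∮_{|z|=R} p'(z)/p(z) dz equals exactly this count.

Number of zeros inside |z| < 2.5: 2.


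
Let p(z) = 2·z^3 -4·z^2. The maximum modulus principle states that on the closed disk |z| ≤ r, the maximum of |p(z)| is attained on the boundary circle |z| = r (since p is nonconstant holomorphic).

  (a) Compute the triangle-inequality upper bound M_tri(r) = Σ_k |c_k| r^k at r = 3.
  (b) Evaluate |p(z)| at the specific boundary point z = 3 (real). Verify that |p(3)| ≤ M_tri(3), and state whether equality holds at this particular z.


Coefficients: c_0 = 0, c_1 = 0, c_2 = -4, c_3 = 2. Radius r = 3.
Part (a). Triangle bound: M_tri(r) = Σ_k |c_k| r^k
  = |0|·3^0 + |0|·3^1 + |-4|·3^2 + |2|·3^3
  = 0 + 0 + 36 + 54 = 90.
This bounds M(r) := max_{|z|=r} |p(z)| from above; equality holds iff all terms c_k z^k can be made to align in phase at a single z on |z|=r.
Part (b). At z = 3 (real, on the circle |z| = r):
  p(3) = (0)·3^0 + (0)·3^1 + (-4)·3^2 + (2)·3^3 = 18.
  |p(3)| = 18.
Check: |p(3)| = 18 ≤ 90 = M_tri(3). ✓ Equality does not hold at z = 3 (the coefficients have mixed signs, so the terms do not all align in phase there).

M_tri(3) = 90; |p(3)| = 18; equality at z=3: no.


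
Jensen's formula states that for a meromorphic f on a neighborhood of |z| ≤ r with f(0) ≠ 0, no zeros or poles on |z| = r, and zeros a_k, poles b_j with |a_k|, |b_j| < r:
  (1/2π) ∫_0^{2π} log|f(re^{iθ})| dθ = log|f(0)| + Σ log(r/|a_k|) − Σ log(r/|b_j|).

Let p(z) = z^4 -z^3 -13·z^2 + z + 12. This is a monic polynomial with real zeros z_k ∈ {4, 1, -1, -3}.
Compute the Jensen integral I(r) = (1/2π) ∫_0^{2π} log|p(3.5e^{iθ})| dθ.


Zeros: -3, -1, 1, 4; r = 3.5.
Inside |z| < r: -3, -1, 1. Outside (|z| ≥ r): 4.
p(0) = 12, so log|p(0)| = log(12) = 2.4849.
Apply Jensen: I(r) = log|p(0)| + Σ_k log(r/|z_k|), summed over zeros inside |z| < r.
  log(r/|z_k|) for z_k = 1: log(3.5/1) = 1.2528
  log(r/|z_k|) for z_k = -1: log(3.5/1) = 1.2528
  log(r/|z_k|) for z_k = -3: log(3.5/3) = 0.1542
  Outside zeros (4) contribute nothing to the Jensen sum.
Sum over inside zeros: 2.6597.
I(r) = log|p(0)| + (inside sum) = 2.4849 + 2.6597 = 5.1446.
Note: since some zeros are outside |z| ≤ r, the simplified n·log(r) form does NOT apply — only the inside zeros contribute.

I(r) ≈ 5.1446.


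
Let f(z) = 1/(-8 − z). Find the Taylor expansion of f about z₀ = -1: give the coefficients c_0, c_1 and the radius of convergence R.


Let w = z − z₀, so z = z₀ + w.
Then -8 − z = -8 − (z₀ + w) = (-8 − z₀) − w = -7 − w.
f(z) = 1/(-7 − w) = (1/(-7)) · 1/(1 − w/(-7)) = Σ_{n≥0} w^n / (-7)^(n+1).
So c_n = 1/(-7)^(n+1):
  c_0 = 1/(-7)^1 = -1/7.
  c_1 = 1/(-7)^2 = 1/49.
The series is valid for |w/d| < 1, i.e. |z − z₀| < |d|.
Radius of convergence: R = |-8 − z₀| = |-7| = 7 (distance from z₀ to the singularity z = -8).

c_0 = -1/7, c_1 = 1/49; R = 7.


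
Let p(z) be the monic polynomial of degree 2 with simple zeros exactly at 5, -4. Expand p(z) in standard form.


The polynomial is p(z) = ∏_{α ∈ S} (z − α), where S = {5, -4}.
Expanding the product yields: p(z) = z^2 -z -20.
The resulting polynomial has degree 2 and real coefficients as required.

p(z) = z^2 -z -20.


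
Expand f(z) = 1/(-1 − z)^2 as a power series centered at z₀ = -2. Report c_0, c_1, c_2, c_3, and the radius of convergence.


Let w = z − z₀, so z = z₀ + w.
Then -1 − z = -1 − (z₀ + w) = (-1 − z₀) − w = 1 − w.
f(z) = 1/(1 − w)^2 = (1/(1)^2) · (1 − w/(1))^{−2}.
By the binomial series (1−u)^{−2} = Σ_{n≥0} C(n+1, 1) u^n for |u|<1, with u = w/(1):
  c_n = C(n+1, 1) / (1)^(n+2).
  c_0 = 1/(1)^2 = 1.
  c_1 = 2/(1)^3 = 2.
  c_2 = 3/(1)^4 = 3.
  c_3 = 4/(1)^5 = 4.
The series is valid for |w/d| < 1, i.e. |z − z₀| < |d|.
Radius of convergence: R = |-1 − z₀| = |1| = 1 (distance from z₀ to the singularity z = -1).

c_0 = 1, c_1 = 2, c_2 = 3, c_3 = 4; R = 1.


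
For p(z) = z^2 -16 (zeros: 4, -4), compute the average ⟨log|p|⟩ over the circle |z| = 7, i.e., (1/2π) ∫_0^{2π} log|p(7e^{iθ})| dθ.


Zeros: -4, 4; r = 7.
Inside |z| < r: -4, 4. Outside (|z| ≥ r): ∅.
p(0) = -16, so log|p(0)| = log(16) = 2.7726.
Apply Jensen: I(r) = log|p(0)| + Σ_k log(r/|z_k|), summed over zeros inside |z| < r.
  log(r/|z_k|) for z_k = 4: log(7/4) = 0.5596
  log(r/|z_k|) for z_k = -4: log(7/4) = 0.5596
Sum over inside zeros: 1.1192.
I(r) = log|p(0)| + (inside sum) = 2.7726 + 1.1192 = 3.8918.
Closed form (all zeros inside, monic): I(r) = n·log(r) = 2·log(7) = 3.8918. ✓

I(r) ≈ 3.8918.


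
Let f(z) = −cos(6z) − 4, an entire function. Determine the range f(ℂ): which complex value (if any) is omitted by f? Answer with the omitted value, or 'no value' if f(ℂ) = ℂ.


Little Picard bounds the complement of f(ℂ) to at most one point.
cos is entire and surjective onto ℂ: for every w ∈ ℂ, cos(ζ) = w has a solution ζ ∈ ℂ (e.g., via the complex inverse arccos). With ζ = 6z this gives z = ζ/(6). Then -1·cos(6z) takes every value in -1·ℂ = ℂ, and adding -4 is a bijection of ℂ. So f is surjective and omits no value. (Note: only on the real line is cos bounded by [−1, 1].)

Omitted value: no value.


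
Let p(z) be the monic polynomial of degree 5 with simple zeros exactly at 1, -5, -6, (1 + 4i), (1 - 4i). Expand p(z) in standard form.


The polynomial is p(z) = ∏_{α ∈ S} (z − α), where S = {1, -5, -6, (1 + 4i), (1 - 4i)}.
Expanding the product yields: p(z) = z^5 + 8·z^4 + 16·z^3 + 102·z^2 + 383·z -510.
Note conjugate pairs combine to real quadratics: (z − (1+4i))(z − (1−4i)) = z² − 2z + 17.
The resulting polynomial has degree 5 and real coefficients as required.

p(z) = z^5 + 8·z^4 + 16·z^3 + 102·z^2 + 383·z -510.


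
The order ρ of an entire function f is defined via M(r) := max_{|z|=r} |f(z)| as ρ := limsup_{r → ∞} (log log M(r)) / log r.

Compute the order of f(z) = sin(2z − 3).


sin(w) is a linear combination of e^{iw} and e^{−iw} (or e^w, e^{−w} in the hyperbolic case), so |sin(w)| ≤ e^{|w|}. With w = 2z − 3, |w| ≤ 2|z| + 3 = 2r + 3 on |z| = r, giving M(r) ≤ e^{2r + 3}, so ρ ≤ 1. On a suitable ray (z = it for sin/cos; z = t for sinh/cosh, t real → ∞), |sin(2z − 3)| grows like e^{2|t|}/2, so ρ ≥ 1. Hence ρ = 1.
Therefore ρ = 1.

Order ρ = 1.


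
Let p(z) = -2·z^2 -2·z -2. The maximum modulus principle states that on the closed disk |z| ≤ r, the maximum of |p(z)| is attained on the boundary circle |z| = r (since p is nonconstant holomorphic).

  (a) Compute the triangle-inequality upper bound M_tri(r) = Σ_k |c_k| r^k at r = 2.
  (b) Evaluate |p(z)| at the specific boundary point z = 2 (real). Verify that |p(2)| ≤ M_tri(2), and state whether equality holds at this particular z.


Coefficients: c_0 = -2, c_1 = -2, c_2 = -2. Radius r = 2.
Part (a). Triangle bound: M_tri(r) = Σ_k |c_k| r^k
  = |-2|·2^0 + |-2|·2^1 + |-2|·2^2
  = 2 + 4 + 8 = 14.
This bounds M(r) := max_{|z|=r} |p(z)| from above; equality holds iff all terms c_k z^k can be made to align in phase at a single z on |z|=r.
Part (b). At z = 2 (real, on the circle |z| = r):
  p(2) = (-2)·2^0 + (-2)·2^1 + (-2)·2^2 = -14.
  |p(2)| = 14.
Since all nonzero coefficients share the same sign, |p(2)| = 14 = M_tri(2); the triangle bound is attained at z = 2, so in fact M(r) = 14.

M_tri(2) = 14; |p(2)| = 14; equality at z=2: yes.


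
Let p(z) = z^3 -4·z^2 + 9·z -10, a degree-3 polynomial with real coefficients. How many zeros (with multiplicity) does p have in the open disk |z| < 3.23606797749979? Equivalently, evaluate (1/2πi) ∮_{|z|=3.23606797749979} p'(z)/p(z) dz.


The zeros of p are: 2, (1 + 2i), (1 - 2i).
Their magnitudes are: 2, 2.236, 2.236.
Zeros with |z| < R = 3.23606797749979: 2, (1 + 2i), (1 - 2i).
Count = 3.
By the argument principle, (1/2πi) ∮_{|z|=R} p'(z)/p(z) dz equals exactly this count.

Number of zeros inside |z| < 3.23606797749979: 3.


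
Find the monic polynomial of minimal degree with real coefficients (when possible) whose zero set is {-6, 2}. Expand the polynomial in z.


The polynomial is p(z) = ∏_{α ∈ S} (z − α), where S = {-6, 2}.
Expanding the product yields: p(z) = z^2 + 4·z -12.
The resulting polynomial has degree 2 and real coefficients as required.

p(z) = z^2 + 4·z -12.


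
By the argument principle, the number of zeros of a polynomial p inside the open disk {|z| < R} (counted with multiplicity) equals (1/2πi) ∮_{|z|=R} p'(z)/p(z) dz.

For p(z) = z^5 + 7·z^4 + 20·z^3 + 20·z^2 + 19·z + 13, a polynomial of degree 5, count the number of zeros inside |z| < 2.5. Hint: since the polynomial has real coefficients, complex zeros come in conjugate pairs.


The zeros of p are: (-3 + 2i), (-3 - 2i), (0 + 1i), (0 - 1i), -1.
Their magnitudes are: 3.606, 3.606, 1, 1, 1.
Zeros with |z| < R = 2.5: (0 + 1i), (0 - 1i), -1.
Count = 3.
By the argument principle, (1/2πi) ∮_{|z|=R} p'(z)/p(z) dz equals exactly this count.

Number of zeros inside |z| < 2.5: 3.


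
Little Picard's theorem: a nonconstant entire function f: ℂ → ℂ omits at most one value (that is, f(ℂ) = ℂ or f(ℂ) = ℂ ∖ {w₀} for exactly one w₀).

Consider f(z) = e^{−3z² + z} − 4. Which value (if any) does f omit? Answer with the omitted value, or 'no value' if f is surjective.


Little Picard bounds the complement of f(ℂ) to at most one point.
The exponent g(z) = −3z² + z is a nonconstant polynomial, hence surjective onto ℂ. So e^{g(z)} takes every value in {e^w : w ∈ ℂ} = ℂ ∖ {0}. Adding -4 shifts the range to ℂ ∖ {-4}. f omits exactly -4.

Omitted value: -4.


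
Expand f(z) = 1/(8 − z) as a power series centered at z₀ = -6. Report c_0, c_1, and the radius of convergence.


Let w = z − z₀, so z = z₀ + w.
Then 8 − z = 8 − (z₀ + w) = (8 − z₀) − w = 14 − w.
f(z) = 1/(14 − w) = (1/(14)) · 1/(1 − w/(14)) = Σ_{n≥0} w^n / (14)^(n+1).
So c_n = 1/(14)^(n+1):
  c_0 = 1/(14)^1 = 1/14.
  c_1 = 1/(14)^2 = 1/196.
The series is valid for |w/d| < 1, i.e. |z − z₀| < |d|.
Radius of convergence: R = |8 − z₀| = |14| = 14 (distance from z₀ to the singularity z = 8).

c_0 = 1/14, c_1 = 1/196; R = 14.


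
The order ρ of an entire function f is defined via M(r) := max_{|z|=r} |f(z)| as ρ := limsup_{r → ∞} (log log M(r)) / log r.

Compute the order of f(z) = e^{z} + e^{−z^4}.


Each summand is entire of order 1 and 4 respectively (as in the single-exponential case). The order of a sum is at most the max of the orders, so ρ ≤ 4. For the lower bound: on |z|=r choose arg z so that -1z^4 is real positive; then |e^{-1z^4}| = e^{1r^4} while |e^{1z}| ≤ e^{1r^1} = o(e^{1r^4}). So |f| ≥ e^{1r^4}(1 − o(1)) and ρ ≥ 4. Hence ρ = max(1, 4) = 4.
Therefore ρ = 4.

Order ρ = 4.


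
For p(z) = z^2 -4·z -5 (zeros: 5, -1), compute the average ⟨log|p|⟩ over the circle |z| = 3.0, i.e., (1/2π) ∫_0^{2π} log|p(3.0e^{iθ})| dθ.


Zeros: -1, 5; r = 3.0.
Inside |z| < r: -1. Outside (|z| ≥ r): 5.
p(0) = -5, so log|p(0)| = log(5) = 1.6094.
Apply Jensen: I(r) = log|p(0)| + Σ_k log(r/|z_k|), summed over zeros inside |z| < r.
  log(r/|z_k|) for z_k = -1: log(3.0/1) = 1.0986
  Outside zeros (5) contribute nothing to the Jensen sum.
Sum over inside zeros: 1.0986.
I(r) = log|p(0)| + (inside sum) = 1.6094 + 1.0986 = 2.7081.
Note: since some zeros are outside |z| ≤ r, the simplified n·log(r) form does NOT apply — only the inside zeros contribute.

I(r) ≈ 2.7081.


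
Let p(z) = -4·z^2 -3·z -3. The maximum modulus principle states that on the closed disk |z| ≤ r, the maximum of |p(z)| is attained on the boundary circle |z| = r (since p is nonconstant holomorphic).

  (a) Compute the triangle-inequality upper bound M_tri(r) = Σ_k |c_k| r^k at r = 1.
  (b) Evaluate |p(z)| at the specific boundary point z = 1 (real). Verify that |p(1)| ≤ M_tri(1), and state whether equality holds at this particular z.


Coefficients: c_0 = -3, c_1 = -3, c_2 = -4. Radius r = 1.
Part (a). Triangle bound: M_tri(r) = Σ_k |c_k| r^k
  = |-3|·1^0 + |-3|·1^1 + |-4|·1^2
  = 3 + 3 + 4 = 10.
This bounds M(r) := max_{|z|=r} |p(z)| from above; equality holds iff all terms c_k z^k can be made to align in phase at a single z on |z|=r.
Part (b). At z = 1 (real, on the circle |z| = r):
  p(1) = (-3)·1^0 + (-3)·1^1 + (-4)·1^2 = -10.
  |p(1)| = 10.
Since all nonzero coefficients share the same sign, |p(1)| = 10 = M_tri(1); the triangle bound is attained at z = 1, so in fact M(r) = 10.

M_tri(1) = 10; |p(1)| = 10; equality at z=1: yes.


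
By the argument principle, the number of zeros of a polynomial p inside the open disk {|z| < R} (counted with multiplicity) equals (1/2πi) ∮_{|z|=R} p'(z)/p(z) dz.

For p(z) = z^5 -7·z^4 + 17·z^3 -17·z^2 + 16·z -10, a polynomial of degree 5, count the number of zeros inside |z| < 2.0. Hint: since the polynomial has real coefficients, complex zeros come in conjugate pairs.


The zeros of p are: (0 + 1i), (0 - 1i), (3 + 1i), (3 - 1i), 1.
Their magnitudes are: 1, 1, 3.162, 3.162, 1.
Zeros with |z| < R = 2.0: (0 + 1i), (0 - 1i), 1.
Count = 3.
By the argument principle, (1/2πi) ∮_{|z|=R} p'(z)/p(z) dz equals exactly this count.

Number of zeros inside |z| < 2.0: 3.
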